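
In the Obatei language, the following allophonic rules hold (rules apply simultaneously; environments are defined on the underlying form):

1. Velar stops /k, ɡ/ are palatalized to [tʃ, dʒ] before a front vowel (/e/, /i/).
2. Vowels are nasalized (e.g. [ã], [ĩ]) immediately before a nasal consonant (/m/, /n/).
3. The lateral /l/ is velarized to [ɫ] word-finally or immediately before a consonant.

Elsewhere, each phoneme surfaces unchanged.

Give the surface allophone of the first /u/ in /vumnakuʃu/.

Rule 2 applies to /u/ (between /v/ and /m/: before a nasal consonant) → [ũ].

[ũ]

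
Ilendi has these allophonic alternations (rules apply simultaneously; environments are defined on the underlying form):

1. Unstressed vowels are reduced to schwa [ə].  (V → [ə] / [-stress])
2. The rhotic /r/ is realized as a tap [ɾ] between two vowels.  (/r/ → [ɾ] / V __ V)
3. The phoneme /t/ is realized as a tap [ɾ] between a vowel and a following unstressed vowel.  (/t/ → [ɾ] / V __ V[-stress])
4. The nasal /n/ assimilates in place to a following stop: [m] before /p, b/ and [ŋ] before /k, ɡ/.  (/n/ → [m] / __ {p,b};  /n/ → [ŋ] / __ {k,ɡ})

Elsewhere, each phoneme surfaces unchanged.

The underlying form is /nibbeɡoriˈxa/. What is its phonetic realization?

/n/ — word-initial; rule 4 does not apply here → [n].
/i/ — between /n/ and /b/, in an unstressed syllable — surfaces as [ə] (rule 1).
/b/ stays [b].
/b/ (between /b/ and /e/): no rule targets it → [b].
Rule 1 applies to /e/ (between /b/ and /ɡ/: in an unstressed syllable) → [ə].
/ɡ/ — not in any rule's target class → [ɡ].
/o/ (between /ɡ/ and /r/) occurs in an unstressed syllable → [ə] by rule 1.
/r/ — between /o/ and /i/, between two vowels — surfaces as [ɾ] (rule 2).
/i/ — between /r/ and /x/, in an unstressed syllable — surfaces as [ə] (rule 1).
/x/ — not in any rule's target class → [x].
/a/ (word-final) is in the target of rule 1 but the environment (in an unstressed syllable) is not met → [a].

[nəbbəɡəɾəˈxa]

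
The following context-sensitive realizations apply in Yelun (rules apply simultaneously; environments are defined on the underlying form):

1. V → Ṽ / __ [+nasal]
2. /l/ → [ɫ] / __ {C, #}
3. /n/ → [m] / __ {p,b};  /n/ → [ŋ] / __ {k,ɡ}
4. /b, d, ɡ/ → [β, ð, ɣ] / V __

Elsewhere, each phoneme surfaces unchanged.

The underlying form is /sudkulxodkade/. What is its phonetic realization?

[suðkuɫxoðkaðe]

/s/ (word-initial) is unaffected → [s].
/u/ (between /s/ and /d/): rule 1 targets it, but not before a nasal consonant → unchanged [u].
/d/ meets the environment for rule 4 (immediately after a vowel) → [ð].
/k/ (between /d/ and /u/) is unaffected → [k].
/u/ (between /k/ and /l/) is in the target of rule 1 but the environment (before a nasal consonant) is not met → [u].
/l/ meets the environment for rule 2 (word-finally or immediately before a consonant) → [ɫ].
/x/ — not in any rule's target class → [x].
/o/ — between /x/ and /d/; rule 1 does not apply here → [o].
/d/ (between /o/ and /k/) occurs immediately after a vowel → [ð] by rule 4.
/k/ (between /d/ and /a/) is unaffected → [k].
/a/ (between /k/ and /d/) is in the target of rule 1 but the environment (before a nasal consonant) is not met → [a].
/d/ — between /a/ and /e/, immediately after a vowel — surfaces as [ð] (rule 4).
/e/ (word-final) fails the environment for rule 1, so it stays [e].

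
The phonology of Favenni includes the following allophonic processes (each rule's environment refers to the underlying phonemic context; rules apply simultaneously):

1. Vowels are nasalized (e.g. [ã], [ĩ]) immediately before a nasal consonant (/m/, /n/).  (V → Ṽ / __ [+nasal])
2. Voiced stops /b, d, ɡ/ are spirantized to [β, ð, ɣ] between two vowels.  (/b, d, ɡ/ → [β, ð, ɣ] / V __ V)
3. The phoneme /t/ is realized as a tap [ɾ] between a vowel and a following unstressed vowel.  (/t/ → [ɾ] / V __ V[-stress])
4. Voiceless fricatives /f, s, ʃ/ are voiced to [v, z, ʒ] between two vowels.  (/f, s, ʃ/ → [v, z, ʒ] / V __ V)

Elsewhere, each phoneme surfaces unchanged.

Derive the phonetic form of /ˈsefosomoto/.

/s/ (word-initial): rule 4 targets it, but not between two vowels → unchanged [s].
/e/ (between /s/ and /f/) is in the target of rule 1 but the environment (before a nasal consonant) is not met → [e].
/f/ meets the environment for rule 4 (between two vowels) → [v].
/o/ (between /f/ and /s/): rule 1 targets it, but not before a nasal consonant → unchanged [o].
/s/ — between /o/ and /o/, between two vowels — surfaces as [z] (rule 4).
/o/ meets the environment for rule 1 (before a nasal consonant) → [õ].
/o/ (between /m/ and /t/) fails the environment for rule 1, so it stays [o].
/t/ — between /o/ and /o/, between a vowel and a following unstressed vowel — surfaces as [ɾ] (rule 3).
/o/ (word-final) fails the environment for rule 1, so it stays [o].

[ˈsevozõmoɾo]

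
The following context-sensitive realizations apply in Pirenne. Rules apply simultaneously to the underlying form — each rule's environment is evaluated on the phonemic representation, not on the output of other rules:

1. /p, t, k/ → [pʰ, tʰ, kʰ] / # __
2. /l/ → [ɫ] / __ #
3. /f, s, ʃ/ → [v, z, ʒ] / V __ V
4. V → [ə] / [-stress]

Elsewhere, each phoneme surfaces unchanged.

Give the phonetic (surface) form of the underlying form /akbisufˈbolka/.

[əkbəzəfˈbolkə]

/a/ meets the environment for rule 4 (in an unstressed syllable) → [ə].
/k/ — between /a/ and /b/; rule 1 does not apply here → [k].
/b/ (between /k/ and /i/) is unaffected → [b].
/i/ (between /b/ and /s/) occurs in an unstressed syllable → [ə] by rule 4.
Rule 3 applies to /s/ (between /i/ and /u/: between two vowels) → [z].
/u/ (between /s/ and /f/): in an unstressed syllable, so rule 4 applies → [ə].
/f/ — between /u/ and /b/; rule 3 does not apply here → [f].
/b/ stays [b].
/o/ — between /b/ and /l/; rule 4 does not apply here → [o].
/l/ (between /o/ and /k/) fails the environment for rule 2, so it stays [l].
/k/ (between /l/ and /a/) is in the target of rule 1 but the environment (word-initially) is not met → [k].
/a/ — word-final, in an unstressed syllable — surfaces as [ə] (rule 4).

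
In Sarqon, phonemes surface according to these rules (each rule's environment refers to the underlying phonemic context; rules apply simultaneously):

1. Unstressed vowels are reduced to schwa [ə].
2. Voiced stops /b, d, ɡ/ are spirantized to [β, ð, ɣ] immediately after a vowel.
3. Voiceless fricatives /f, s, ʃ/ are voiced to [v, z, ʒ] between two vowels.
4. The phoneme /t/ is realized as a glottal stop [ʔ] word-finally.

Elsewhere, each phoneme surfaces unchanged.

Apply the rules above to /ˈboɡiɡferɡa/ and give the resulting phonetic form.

/b/ (word-initial): rule 2 targets it, but not immediately after a vowel → unchanged [b].
/o/ — between /b/ and /ɡ/; rule 1 does not apply here → [o].
/ɡ/ (between /o/ and /i/) occurs immediately after a vowel → [ɣ] by rule 2.
/i/ — between /ɡ/ and /ɡ/, in an unstressed syllable — surfaces as [ə] (rule 1).
/ɡ/ (between /i/ and /f/): immediately after a vowel, so rule 2 applies → [ɣ].
/f/ (between /ɡ/ and /e/) fails the environment for rule 3, so it stays [f].
/e/ (between /f/ and /r/): in an unstressed syllable, so rule 1 applies → [ə].
/ɡ/ — between /r/ and /a/; rule 2 does not apply here → [ɡ].
Rule 1 applies to /a/ (word-final: in an unstressed syllable) → [ə].

[ˈboɣəɣfərɡə]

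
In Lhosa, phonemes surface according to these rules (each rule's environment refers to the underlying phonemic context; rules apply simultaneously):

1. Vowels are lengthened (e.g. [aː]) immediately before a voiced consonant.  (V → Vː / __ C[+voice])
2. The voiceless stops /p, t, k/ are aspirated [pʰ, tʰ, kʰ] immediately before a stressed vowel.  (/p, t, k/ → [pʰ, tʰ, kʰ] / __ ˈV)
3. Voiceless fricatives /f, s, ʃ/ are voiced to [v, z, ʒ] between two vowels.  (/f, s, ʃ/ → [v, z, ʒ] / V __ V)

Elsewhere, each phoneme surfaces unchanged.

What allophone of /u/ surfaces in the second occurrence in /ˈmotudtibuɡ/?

[uː]

/u/ (between /b/ and /ɡ/): before a voiced consonant, so rule 1 applies → [uː].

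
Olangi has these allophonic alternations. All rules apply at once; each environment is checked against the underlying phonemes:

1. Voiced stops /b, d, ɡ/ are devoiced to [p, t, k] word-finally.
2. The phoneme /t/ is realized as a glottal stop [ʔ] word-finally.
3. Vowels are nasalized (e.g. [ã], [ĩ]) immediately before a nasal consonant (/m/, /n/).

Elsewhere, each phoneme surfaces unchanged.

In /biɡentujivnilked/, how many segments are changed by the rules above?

Segments that undergo a rule: /e/ → [ẽ] (rule 3); /d/ → [t] (rule 1).
All other segments surface unchanged.

2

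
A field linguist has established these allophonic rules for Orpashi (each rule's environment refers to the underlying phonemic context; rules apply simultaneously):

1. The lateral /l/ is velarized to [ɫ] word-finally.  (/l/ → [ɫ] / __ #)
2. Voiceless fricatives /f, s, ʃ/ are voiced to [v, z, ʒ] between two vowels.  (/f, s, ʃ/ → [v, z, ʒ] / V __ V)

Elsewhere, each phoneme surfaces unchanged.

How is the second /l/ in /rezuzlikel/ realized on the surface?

/l/ (word-final) occurs word-finally → [ɫ] by rule 1.

[ɫ]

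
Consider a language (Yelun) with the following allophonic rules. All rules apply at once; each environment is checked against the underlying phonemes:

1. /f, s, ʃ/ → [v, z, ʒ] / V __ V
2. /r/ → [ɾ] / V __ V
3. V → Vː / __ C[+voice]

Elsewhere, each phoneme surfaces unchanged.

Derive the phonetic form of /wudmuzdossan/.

/w/ — not in any rule's target class → [w].
Rule 3 applies to /u/ (between /w/ and /d/: before a voiced consonant) → [uː].
/d/ (between /u/ and /m/) is unaffected → [d].
/m/ — not in any rule's target class → [m].
/u/ (between /m/ and /z/): before a voiced consonant, so rule 3 applies → [uː].
/z/ (between /u/ and /d/) is unaffected → [z].
/d/ — not in any rule's target class → [d].
/o/ (between /d/ and /s/) is in the target of rule 3 but the environment (before a voiced consonant) is not met → [o].
/s/ (between /o/ and /s/) fails the environment for rule 1, so it stays [s].
/s/ (between /s/ and /a/) is in the target of rule 1 but the environment (between two vowels) is not met → [s].
/a/ meets the environment for rule 3 (before a voiced consonant) → [aː].
/n/ (word-final) is unaffected → [n].

[wuːdmuːzdossaːn]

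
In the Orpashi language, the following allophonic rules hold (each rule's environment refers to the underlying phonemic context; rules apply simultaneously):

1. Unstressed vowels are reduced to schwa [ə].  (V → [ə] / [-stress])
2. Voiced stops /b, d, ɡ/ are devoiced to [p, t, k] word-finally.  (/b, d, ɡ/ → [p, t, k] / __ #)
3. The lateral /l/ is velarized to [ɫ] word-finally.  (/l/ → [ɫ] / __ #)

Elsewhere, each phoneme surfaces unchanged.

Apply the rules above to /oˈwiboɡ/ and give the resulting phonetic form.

/o/ (word-initial) occurs in an unstressed syllable → [ə] by rule 1.
/w/ — not in any rule's target class → [w].
/i/ (between /w/ and /b/) is in the target of rule 1 but the environment (in an unstressed syllable) is not met → [i].
/b/ (between /i/ and /o/) is in the target of rule 2 but the environment (word-finally) is not met → [b].
/o/ — between /b/ and /ɡ/, in an unstressed syllable — surfaces as [ə] (rule 1).
Rule 2 applies to /ɡ/ (word-final: word-finally) → [k].

[əˈwibək]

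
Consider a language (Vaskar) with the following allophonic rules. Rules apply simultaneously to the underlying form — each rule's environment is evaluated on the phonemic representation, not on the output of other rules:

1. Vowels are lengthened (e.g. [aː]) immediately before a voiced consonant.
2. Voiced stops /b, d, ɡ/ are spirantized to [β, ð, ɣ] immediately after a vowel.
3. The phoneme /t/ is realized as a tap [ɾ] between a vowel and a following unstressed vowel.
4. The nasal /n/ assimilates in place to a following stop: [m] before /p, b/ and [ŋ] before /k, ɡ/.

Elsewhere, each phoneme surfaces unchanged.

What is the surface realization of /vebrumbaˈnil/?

Rule 1 applies to /e/ (between /v/ and /b/: before a voiced consonant) → [eː].
/b/ (between /e/ and /r/): immediately after a vowel, so rule 2 applies → [β].
/u/ — between /r/ and /m/, before a voiced consonant — surfaces as [uː] (rule 1).
/b/ (between /m/ and /a/): rule 2 targets it, but not immediately after a vowel → unchanged [b].
/a/ meets the environment for rule 1 (before a voiced consonant) → [aː].
/n/ (between /a/ and /i/) fails the environment for rule 4, so it stays [n].
/i/ meets the environment for rule 1 (before a voiced consonant) → [iː].

[veːβruːmbaːˈniːl]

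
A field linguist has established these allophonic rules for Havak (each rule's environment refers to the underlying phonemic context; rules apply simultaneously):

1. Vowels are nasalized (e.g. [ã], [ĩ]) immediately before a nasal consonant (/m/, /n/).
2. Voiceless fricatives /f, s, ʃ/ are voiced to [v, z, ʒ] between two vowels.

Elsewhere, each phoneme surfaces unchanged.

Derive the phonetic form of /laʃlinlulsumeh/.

/l/ (word-initial): no rule targets it → [l].
/a/ — between /l/ and /ʃ/; rule 1 does not apply here → [a].
/ʃ/ (between /a/ and /l/) fails the environment for rule 2, so it stays [ʃ].
/l/ (between /ʃ/ and /i/) is unaffected → [l].
/i/ meets the environment for rule 1 (before a nasal consonant) → [ĩ].
/n/ — not in any rule's target class → [n].
/l/ (between /n/ and /u/) is unaffected → [l].
/u/ (between /l/ and /l/): rule 1 targets it, but not before a nasal consonant → unchanged [u].
/l/ — not in any rule's target class → [l].
/s/ (between /l/ and /u/) is in the target of rule 2 but the environment (between two vowels) is not met → [s].
/u/ — between /s/ and /m/, before a nasal consonant — surfaces as [ũ] (rule 1).
/m/ — not in any rule's target class → [m].
/e/ (between /m/ and /h/): rule 1 targets it, but not before a nasal consonant → unchanged [e].
/h/ (word-final) is unaffected → [h].

[laʃlĩnlulsũmeh]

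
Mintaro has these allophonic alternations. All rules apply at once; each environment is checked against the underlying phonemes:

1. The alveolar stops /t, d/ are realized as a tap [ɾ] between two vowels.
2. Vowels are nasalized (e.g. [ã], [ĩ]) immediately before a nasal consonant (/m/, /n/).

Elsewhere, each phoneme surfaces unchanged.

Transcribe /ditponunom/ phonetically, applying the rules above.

/d/ (word-initial) fails the environment for rule 1, so it stays [d].
/i/ (between /d/ and /t/): rule 2 targets it, but not before a nasal consonant → unchanged [i].
/t/ (between /i/ and /p/): rule 1 targets it, but not between two vowels → unchanged [t].
/p/ (between /t/ and /o/): no rule targets it → [p].
Rule 2 applies to /o/ (between /p/ and /n/: before a nasal consonant) → [õ].
/n/ stays [n].
/u/ (between /n/ and /n/) occurs before a nasal consonant → [ũ] by rule 2.
/n/ (between /u/ and /o/) is unaffected → [n].
/o/ meets the environment for rule 2 (before a nasal consonant) → [õ].
/m/ (word-final) is unaffected → [m].

[ditpõnũnõm]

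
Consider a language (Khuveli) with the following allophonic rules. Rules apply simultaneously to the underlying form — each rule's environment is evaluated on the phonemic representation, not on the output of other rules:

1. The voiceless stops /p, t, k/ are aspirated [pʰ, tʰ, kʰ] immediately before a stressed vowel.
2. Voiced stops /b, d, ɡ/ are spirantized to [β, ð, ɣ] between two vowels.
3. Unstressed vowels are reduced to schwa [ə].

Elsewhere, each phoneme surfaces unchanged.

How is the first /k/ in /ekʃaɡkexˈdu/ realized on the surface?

/k/ (between /e/ and /ʃ/) is in the target of rule 1 but the environment (immediately before a stressed vowel) is not met → [k].

[k]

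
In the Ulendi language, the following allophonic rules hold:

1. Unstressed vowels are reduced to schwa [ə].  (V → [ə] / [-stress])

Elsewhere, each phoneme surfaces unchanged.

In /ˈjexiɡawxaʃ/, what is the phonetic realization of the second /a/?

[ə]

/a/ (between /x/ and /ʃ/) occurs in an unstressed syllable → [ə] by rule 1.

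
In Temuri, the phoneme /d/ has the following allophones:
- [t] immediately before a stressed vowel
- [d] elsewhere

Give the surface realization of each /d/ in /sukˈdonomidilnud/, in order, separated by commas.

[t], [d], [d]

Occurrence 1 (position 4): immediately before a stressed vowel → [t].
Occurrence 2 (position 10): no conditioning environment matches → elsewhere allophone [d].
Occurrence 3 (position 15): no conditioning environment matches → elsewhere allophone [d].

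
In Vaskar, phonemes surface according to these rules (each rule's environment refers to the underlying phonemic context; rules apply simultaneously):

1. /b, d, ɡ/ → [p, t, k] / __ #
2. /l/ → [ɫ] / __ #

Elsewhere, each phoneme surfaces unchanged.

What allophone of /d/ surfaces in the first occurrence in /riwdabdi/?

/d/ (between /w/ and /a/): rule 1 targets it, but not word-finally → unchanged [d].

[d]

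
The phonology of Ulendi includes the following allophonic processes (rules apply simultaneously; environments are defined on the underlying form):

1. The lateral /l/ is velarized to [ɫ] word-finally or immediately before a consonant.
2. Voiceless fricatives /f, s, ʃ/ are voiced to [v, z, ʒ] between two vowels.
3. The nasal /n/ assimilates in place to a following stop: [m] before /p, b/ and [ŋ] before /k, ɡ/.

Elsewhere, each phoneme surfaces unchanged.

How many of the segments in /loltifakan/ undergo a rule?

2

Segments that undergo a rule: /l/ → [ɫ] (rule 1); /f/ → [v] (rule 2).
All other segments surface unchanged.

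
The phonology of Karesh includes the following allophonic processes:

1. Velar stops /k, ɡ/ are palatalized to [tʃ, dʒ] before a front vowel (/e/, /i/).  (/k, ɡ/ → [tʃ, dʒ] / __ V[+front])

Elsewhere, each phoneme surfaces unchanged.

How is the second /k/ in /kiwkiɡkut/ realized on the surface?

/k/ — between /w/ and /i/, before a front vowel — surfaces as [tʃ] (rule 1).

[tʃ]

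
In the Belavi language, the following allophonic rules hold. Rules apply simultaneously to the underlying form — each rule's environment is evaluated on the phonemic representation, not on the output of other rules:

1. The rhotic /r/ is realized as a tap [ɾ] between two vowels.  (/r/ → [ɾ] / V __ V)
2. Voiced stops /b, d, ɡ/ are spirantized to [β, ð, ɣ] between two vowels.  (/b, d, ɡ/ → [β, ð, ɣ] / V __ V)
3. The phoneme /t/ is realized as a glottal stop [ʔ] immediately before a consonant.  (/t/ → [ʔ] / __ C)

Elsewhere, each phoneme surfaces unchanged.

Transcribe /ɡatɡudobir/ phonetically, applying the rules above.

[ɡaʔɡuðoβir]

/ɡ/ (word-initial) fails the environment for rule 2, so it stays [ɡ].
/a/ — not in any rule's target class → [a].
/t/ (between /a/ and /ɡ/) occurs immediately before a consonant → [ʔ] by rule 3.
/ɡ/ (between /t/ and /u/): rule 2 targets it, but not between two vowels → unchanged [ɡ].
/u/ — not in any rule's target class → [u].
/d/ — between /u/ and /o/, between two vowels — surfaces as [ð] (rule 2).
/o/ (between /d/ and /b/): no rule targets it → [o].
/b/ (between /o/ and /i/): between two vowels, so rule 2 applies → [β].
/i/ — not in any rule's target class → [i].
/r/ (word-final) fails the environment for rule 1, so it stays [r].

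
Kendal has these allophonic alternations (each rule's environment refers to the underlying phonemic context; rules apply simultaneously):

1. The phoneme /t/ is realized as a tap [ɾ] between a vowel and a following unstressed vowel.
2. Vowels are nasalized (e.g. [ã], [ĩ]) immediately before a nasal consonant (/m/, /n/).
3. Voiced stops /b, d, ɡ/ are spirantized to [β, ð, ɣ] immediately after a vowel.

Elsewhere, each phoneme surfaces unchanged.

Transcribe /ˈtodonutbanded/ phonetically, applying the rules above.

[ˈtoðõnutbãndeð]

/t/ — word-initial; rule 1 does not apply here → [t].
/o/ — between /t/ and /d/; rule 2 does not apply here → [o].
/d/ (between /o/ and /o/): immediately after a vowel, so rule 3 applies → [ð].
/o/ (between /d/ and /n/) occurs before a nasal consonant → [õ] by rule 2.
/n/ — not in any rule's target class → [n].
/u/ — between /n/ and /t/; rule 2 does not apply here → [u].
/t/ (between /u/ and /b/) is in the target of rule 1 but the environment (between a vowel and a following unstressed vowel) is not met → [t].
/b/ — between /t/ and /a/; rule 3 does not apply here → [b].
/a/ — between /b/ and /n/, before a nasal consonant — surfaces as [ã] (rule 2).
/n/ (between /a/ and /d/) is unaffected → [n].
/d/ (between /n/ and /e/): rule 3 targets it, but not immediately after a vowel → unchanged [d].
/e/ — between /d/ and /d/; rule 2 does not apply here → [e].
/d/ meets the environment for rule 3 (immediately after a vowel) → [ð].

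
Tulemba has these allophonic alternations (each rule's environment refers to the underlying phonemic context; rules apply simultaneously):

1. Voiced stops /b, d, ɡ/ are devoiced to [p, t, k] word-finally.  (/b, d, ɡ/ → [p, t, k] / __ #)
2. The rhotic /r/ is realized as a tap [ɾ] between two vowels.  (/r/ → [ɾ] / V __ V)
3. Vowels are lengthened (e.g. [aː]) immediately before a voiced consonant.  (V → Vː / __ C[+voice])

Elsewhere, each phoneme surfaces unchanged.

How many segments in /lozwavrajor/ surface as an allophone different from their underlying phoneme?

Segments that undergo a rule: /o/ → [oː] (rule 3); /a/ → [aː] (rule 3); /a/ → [aː] (rule 3); /o/ → [oː] (rule 3).
All other segments surface unchanged.

4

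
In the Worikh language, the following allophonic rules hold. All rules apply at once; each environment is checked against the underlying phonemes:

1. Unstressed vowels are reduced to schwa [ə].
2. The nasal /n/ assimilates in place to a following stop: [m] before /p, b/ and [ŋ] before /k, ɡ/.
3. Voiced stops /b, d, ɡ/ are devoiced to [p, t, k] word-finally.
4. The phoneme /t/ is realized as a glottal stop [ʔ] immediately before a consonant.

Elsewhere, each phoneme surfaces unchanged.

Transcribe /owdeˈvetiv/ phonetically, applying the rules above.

/o/ — word-initial, in an unstressed syllable — surfaces as [ə] (rule 1).
/w/ (between /o/ and /d/) is unaffected → [w].
/d/ (between /w/ and /e/) is in the target of rule 3 but the environment (word-finally) is not met → [d].
/e/ meets the environment for rule 1 (in an unstressed syllable) → [ə].
/v/ (between /e/ and /e/) is unaffected → [v].
/e/ (between /v/ and /t/) fails the environment for rule 1, so it stays [e].
/t/ (between /e/ and /i/) is in the target of rule 4 but the environment (immediately before a consonant) is not met → [t].
/i/ meets the environment for rule 1 (in an unstressed syllable) → [ə].
/v/ — not in any rule's target class → [v].

[əwdəˈvetəv]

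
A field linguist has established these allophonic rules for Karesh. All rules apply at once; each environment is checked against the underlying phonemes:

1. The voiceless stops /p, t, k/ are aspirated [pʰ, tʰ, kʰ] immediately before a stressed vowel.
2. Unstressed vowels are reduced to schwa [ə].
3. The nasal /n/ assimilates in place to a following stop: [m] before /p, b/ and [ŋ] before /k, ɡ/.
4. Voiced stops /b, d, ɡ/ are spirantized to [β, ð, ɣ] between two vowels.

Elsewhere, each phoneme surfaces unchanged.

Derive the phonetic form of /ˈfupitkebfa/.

[ˈfupətkəbfə]

/f/ (word-initial): no rule targets it → [f].
/u/ — between /f/ and /p/; rule 2 does not apply here → [u].
/p/ (between /u/ and /i/) is in the target of rule 1 but the environment (immediately before a stressed vowel) is not met → [p].
Rule 2 applies to /i/ (between /p/ and /t/: in an unstressed syllable) → [ə].
/t/ (between /i/ and /k/) fails the environment for rule 1, so it stays [t].
/k/ (between /t/ and /e/): rule 1 targets it, but not immediately before a stressed vowel → unchanged [k].
/e/ — between /k/ and /b/, in an unstressed syllable — surfaces as [ə] (rule 2).
/b/ (between /e/ and /f/): rule 4 targets it, but not between two vowels → unchanged [b].
/f/ (between /b/ and /a/): no rule targets it → [f].
/a/ (word-final) occurs in an unstressed syllable → [ə] by rule 2.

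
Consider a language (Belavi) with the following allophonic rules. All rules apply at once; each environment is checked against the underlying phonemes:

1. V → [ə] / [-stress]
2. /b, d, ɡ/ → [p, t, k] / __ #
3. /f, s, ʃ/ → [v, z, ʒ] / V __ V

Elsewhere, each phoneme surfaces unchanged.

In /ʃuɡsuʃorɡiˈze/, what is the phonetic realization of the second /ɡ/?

/ɡ/ (between /r/ and /i/) fails the environment for rule 2, so it stays [ɡ].

[ɡ]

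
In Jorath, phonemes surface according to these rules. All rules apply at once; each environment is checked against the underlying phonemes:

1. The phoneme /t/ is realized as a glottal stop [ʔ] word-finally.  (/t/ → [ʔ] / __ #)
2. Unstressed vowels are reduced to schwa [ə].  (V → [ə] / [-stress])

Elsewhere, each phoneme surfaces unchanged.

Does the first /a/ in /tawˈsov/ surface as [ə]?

Rule 2 applies to /a/ (between /t/ and /w/: in an unstressed syllable) → [ə].
The actual realization is [ə], which matches [ə].

Yes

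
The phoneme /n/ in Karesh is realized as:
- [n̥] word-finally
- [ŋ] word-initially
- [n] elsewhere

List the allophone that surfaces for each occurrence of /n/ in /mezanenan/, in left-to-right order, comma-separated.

Occurrence 1 (position 5): no conditioning environment matches → elsewhere allophone [n].
Occurrence 2 (position 7): no conditioning environment matches → elsewhere allophone [n].
Occurrence 3 (position 9): word-finally → [n̥].

[n], [n], [n̥]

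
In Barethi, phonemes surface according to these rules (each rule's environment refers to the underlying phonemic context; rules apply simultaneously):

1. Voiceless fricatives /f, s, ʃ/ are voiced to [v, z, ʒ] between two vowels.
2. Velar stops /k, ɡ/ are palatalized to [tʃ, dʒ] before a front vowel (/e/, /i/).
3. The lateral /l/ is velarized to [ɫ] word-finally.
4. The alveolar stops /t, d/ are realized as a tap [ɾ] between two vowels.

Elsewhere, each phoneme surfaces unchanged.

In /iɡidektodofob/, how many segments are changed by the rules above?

Segments that undergo a rule: /ɡ/ → [dʒ] (rule 2); /d/ → [ɾ] (rule 4); /d/ → [ɾ] (rule 4); /f/ → [v] (rule 1).
All other segments surface unchanged.

4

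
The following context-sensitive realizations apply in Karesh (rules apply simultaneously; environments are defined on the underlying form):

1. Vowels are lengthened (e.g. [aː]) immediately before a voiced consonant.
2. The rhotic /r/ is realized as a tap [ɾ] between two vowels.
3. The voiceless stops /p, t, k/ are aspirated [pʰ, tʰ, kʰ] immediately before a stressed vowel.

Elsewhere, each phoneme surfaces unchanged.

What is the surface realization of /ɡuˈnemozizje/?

[ɡuːˈneːmoːziːzje]

/ɡ/ (word-initial) is unaffected → [ɡ].
/u/ (between /ɡ/ and /n/): before a voiced consonant, so rule 1 applies → [uː].
/n/ (between /u/ and /e/): no rule targets it → [n].
/e/ meets the environment for rule 1 (before a voiced consonant) → [eː].
/m/ — not in any rule's target class → [m].
/o/ (between /m/ and /z/) occurs before a voiced consonant → [oː] by rule 1.
/z/ — not in any rule's target class → [z].
/i/ (between /z/ and /z/): before a voiced consonant, so rule 1 applies → [iː].
/z/ (between /i/ and /j/): no rule targets it → [z].
/j/ — not in any rule's target class → [j].
/e/ (word-final) fails the environment for rule 1, so it stays [e].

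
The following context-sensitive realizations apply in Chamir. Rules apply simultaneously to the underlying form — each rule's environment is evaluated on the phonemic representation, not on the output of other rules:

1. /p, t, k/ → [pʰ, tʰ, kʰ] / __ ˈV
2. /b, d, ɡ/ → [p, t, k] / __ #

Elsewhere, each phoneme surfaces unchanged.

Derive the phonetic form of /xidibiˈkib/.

[xidibiˈkʰip]

/x/ (word-initial): no rule targets it → [x].
/i/ (between /x/ and /d/): no rule targets it → [i].
/d/ — between /i/ and /i/; rule 2 does not apply here → [d].
/i/ — not in any rule's target class → [i].
/b/ (between /i/ and /i/) is in the target of rule 2 but the environment (word-finally) is not met → [b].
/i/ (between /b/ and /k/): no rule targets it → [i].
Rule 1 applies to /k/ (between /i/ and /i/: immediately before a stressed vowel) → [kʰ].
/i/ (between /k/ and /b/) is unaffected → [i].
/b/ (word-final): word-finally, so rule 2 applies → [p].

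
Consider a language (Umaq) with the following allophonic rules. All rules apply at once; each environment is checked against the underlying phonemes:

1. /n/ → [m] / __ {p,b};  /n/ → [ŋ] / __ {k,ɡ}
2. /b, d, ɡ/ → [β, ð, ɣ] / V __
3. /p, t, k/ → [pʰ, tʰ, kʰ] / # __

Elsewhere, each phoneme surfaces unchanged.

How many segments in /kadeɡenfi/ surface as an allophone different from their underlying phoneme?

Segments that undergo a rule: /k/ → [kʰ] (rule 3); /d/ → [ð] (rule 2); /ɡ/ → [ɣ] (rule 2).
All other segments surface unchanged.

3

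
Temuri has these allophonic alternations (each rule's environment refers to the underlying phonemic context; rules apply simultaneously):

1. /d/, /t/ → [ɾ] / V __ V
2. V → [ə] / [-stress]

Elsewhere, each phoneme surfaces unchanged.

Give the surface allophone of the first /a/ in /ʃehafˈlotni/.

/a/ (between /h/ and /f/): in an unstressed syllable, so rule 2 applies → [ə].

[ə]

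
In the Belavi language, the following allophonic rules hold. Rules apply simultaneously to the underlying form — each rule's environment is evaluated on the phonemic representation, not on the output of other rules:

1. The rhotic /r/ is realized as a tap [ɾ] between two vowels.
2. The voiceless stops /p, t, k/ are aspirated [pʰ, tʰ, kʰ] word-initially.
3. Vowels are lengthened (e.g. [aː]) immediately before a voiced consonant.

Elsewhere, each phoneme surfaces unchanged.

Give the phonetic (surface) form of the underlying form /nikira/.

[nikiːɾa]

/n/ (word-initial): no rule targets it → [n].
/i/ — between /n/ and /k/; rule 3 does not apply here → [i].
/k/ (between /i/ and /i/): rule 2 targets it, but not word-initially → unchanged [k].
/i/ — between /k/ and /r/, before a voiced consonant — surfaces as [iː] (rule 3).
Rule 1 applies to /r/ (between /i/ and /a/: between two vowels) → [ɾ].
/a/ (word-final) fails the environment for rule 3, so it stays [a].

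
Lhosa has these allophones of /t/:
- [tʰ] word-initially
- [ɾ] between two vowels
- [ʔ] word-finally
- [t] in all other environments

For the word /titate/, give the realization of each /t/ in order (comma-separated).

Occurrence 1 (position 1): word-initially → [tʰ].
Occurrence 2 (position 3): between two vowels → [ɾ].
Occurrence 3 (position 5): between two vowels → [ɾ].

[tʰ], [ɾ], [ɾ]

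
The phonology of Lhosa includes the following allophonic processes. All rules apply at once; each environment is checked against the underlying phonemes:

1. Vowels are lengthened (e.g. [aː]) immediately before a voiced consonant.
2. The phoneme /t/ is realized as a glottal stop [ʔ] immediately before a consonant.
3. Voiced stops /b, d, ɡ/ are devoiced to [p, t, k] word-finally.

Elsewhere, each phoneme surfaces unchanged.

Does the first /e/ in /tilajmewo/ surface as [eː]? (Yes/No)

/e/ (between /m/ and /w/) occurs before a voiced consonant → [eː] by rule 1.
The actual realization is [eː], which matches [eː].

Yes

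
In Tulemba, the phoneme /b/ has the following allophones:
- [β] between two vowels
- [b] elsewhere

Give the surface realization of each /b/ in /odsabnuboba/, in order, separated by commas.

[b], [β], [β]

Occurrence 1 (position 5): no conditioning environment matches → elsewhere allophone [b].
Occurrence 2 (position 8): between two vowels → [β].
Occurrence 3 (position 10): between two vowels → [β].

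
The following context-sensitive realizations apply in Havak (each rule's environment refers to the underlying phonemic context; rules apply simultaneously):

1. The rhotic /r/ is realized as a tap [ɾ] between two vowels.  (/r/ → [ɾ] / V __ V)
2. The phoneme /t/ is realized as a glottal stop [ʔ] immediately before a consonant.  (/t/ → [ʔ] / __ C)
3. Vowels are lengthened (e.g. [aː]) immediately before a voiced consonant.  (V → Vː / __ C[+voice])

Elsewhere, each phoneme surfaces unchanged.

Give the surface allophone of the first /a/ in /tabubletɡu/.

/a/ — between /t/ and /b/, before a voiced consonant — surfaces as [aː] (rule 3).

[aː]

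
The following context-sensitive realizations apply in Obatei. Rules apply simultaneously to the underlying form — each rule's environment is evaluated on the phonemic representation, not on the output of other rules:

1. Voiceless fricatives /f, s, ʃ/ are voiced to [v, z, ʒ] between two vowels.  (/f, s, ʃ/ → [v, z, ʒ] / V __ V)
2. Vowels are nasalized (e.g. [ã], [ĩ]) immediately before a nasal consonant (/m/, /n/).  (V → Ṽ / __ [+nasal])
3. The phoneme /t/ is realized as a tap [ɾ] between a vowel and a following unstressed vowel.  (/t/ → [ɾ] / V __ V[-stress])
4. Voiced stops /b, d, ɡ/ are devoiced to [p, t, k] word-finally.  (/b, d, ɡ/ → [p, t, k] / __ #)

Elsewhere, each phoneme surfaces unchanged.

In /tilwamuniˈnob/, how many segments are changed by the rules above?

Segments that undergo a rule: /a/ → [ã] (rule 2); /u/ → [ũ] (rule 2); /i/ → [ĩ] (rule 2); /b/ → [p] (rule 4).
All other segments surface unchanged.

4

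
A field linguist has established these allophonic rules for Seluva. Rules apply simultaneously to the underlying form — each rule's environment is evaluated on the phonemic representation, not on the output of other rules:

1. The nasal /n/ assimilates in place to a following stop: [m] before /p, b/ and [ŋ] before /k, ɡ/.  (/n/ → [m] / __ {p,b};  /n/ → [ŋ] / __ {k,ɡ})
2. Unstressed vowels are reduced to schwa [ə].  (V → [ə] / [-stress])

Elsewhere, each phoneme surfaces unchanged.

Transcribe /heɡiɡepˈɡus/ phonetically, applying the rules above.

/e/ (between /h/ and /ɡ/): in an unstressed syllable, so rule 2 applies → [ə].
/i/ — between /ɡ/ and /ɡ/, in an unstressed syllable — surfaces as [ə] (rule 2).
/e/ (between /ɡ/ and /p/): in an unstressed syllable, so rule 2 applies → [ə].
/u/ — between /ɡ/ and /s/; rule 2 does not apply here → [u].

[həɡəɡəpˈɡus]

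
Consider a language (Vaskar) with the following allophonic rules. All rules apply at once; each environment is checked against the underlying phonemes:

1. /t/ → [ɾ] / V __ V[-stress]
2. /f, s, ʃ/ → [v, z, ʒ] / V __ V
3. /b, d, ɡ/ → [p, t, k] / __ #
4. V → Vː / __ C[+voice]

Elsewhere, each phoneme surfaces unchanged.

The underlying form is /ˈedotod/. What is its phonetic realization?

[ˈeːdoɾoːt]

Rule 4 applies to /e/ (word-initial: before a voiced consonant) → [eː].
/d/ (between /e/ and /o/) fails the environment for rule 3, so it stays [d].
/o/ (between /d/ and /t/) is in the target of rule 4 but the environment (before a voiced consonant) is not met → [o].
Rule 1 applies to /t/ (between /o/ and /o/: between a vowel and a following unstressed vowel) → [ɾ].
/o/ (between /t/ and /d/) occurs before a voiced consonant → [oː] by rule 4.
/d/ meets the environment for rule 3 (word-finally) → [t].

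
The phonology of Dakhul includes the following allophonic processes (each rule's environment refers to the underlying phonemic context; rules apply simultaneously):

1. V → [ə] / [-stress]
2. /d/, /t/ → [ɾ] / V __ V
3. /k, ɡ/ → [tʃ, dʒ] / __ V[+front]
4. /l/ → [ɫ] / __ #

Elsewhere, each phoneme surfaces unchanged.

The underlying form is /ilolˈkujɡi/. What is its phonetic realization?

[ələlˈkujdʒə]

/i/ — word-initial, in an unstressed syllable — surfaces as [ə] (rule 1).
/l/ (between /i/ and /o/) is in the target of rule 4 but the environment (word-finally) is not met → [l].
/o/ (between /l/ and /l/): in an unstressed syllable, so rule 1 applies → [ə].
/l/ (between /o/ and /k/) fails the environment for rule 4, so it stays [l].
/k/ (between /l/ and /u/) fails the environment for rule 3, so it stays [k].
/u/ (between /k/ and /j/) fails the environment for rule 1, so it stays [u].
/j/ (between /u/ and /ɡ/) is unaffected → [j].
/ɡ/ (between /j/ and /i/): before a front vowel, so rule 3 applies → [dʒ].
/i/ (word-final): in an unstressed syllable, so rule 1 applies → [ə].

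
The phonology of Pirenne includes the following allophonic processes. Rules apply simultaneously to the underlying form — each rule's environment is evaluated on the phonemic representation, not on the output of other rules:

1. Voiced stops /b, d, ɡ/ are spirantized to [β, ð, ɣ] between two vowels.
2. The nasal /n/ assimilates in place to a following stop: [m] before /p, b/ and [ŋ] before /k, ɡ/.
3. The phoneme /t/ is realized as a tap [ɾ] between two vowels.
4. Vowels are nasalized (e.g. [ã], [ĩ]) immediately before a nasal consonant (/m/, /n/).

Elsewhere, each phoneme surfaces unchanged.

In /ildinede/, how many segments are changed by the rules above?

Segments that undergo a rule: /i/ → [ĩ] (rule 4); /d/ → [ð] (rule 1).
All other segments surface unchanged.

2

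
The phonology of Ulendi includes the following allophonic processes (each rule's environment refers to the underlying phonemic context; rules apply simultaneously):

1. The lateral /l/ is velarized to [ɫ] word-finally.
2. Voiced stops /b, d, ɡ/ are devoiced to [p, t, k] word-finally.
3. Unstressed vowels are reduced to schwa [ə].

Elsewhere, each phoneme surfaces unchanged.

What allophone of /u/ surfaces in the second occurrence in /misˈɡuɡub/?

[ə]

Rule 3 applies to /u/ (between /ɡ/ and /b/: in an unstressed syllable) → [ə].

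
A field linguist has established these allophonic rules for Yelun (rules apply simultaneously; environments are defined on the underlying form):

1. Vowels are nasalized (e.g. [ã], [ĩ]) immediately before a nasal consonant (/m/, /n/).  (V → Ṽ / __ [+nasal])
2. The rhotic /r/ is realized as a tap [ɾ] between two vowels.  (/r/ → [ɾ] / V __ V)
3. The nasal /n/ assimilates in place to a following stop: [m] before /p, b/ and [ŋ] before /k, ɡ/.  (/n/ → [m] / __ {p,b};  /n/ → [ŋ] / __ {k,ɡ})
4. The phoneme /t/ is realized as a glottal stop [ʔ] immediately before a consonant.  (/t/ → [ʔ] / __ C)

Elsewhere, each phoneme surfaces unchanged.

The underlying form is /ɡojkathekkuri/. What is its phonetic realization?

[ɡojkaʔhekkuɾi]

/ɡ/ — not in any rule's target class → [ɡ].
/o/ (between /ɡ/ and /j/): rule 1 targets it, but not before a nasal consonant → unchanged [o].
/j/ (between /o/ and /k/): no rule targets it → [j].
/k/ (between /j/ and /a/) is unaffected → [k].
/a/ (between /k/ and /t/) is in the target of rule 1 but the environment (before a nasal consonant) is not met → [a].
/t/ (between /a/ and /h/): immediately before a consonant, so rule 4 applies → [ʔ].
/h/ — not in any rule's target class → [h].
/e/ (between /h/ and /k/) is in the target of rule 1 but the environment (before a nasal consonant) is not met → [e].
/k/ (between /e/ and /k/) is unaffected → [k].
/k/ (between /k/ and /u/): no rule targets it → [k].
/u/ (between /k/ and /r/) is in the target of rule 1 but the environment (before a nasal consonant) is not met → [u].
/r/ (between /u/ and /i/): between two vowels, so rule 2 applies → [ɾ].
/i/ (word-final) fails the environment for rule 1, so it stays [i].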